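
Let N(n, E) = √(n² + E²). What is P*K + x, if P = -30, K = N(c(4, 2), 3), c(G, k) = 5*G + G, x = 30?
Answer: 30 - 90*√65 ≈ -695.60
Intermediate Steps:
c(G, k) = 6*G
N(n, E) = √(E² + n²)
K = 3*√65 (K = √(3² + (6*4)²) = √(9 + 24²) = √(9 + 576) = √585 = 3*√65 ≈ 24.187)
P*K + x = -90*√65 + 30 = 30 - 90*√65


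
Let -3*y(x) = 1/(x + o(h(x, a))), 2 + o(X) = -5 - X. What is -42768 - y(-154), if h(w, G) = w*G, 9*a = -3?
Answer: -27243217/637 ≈ -42768.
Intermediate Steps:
a = -⅓ (a = (⅑)*(-3) = -⅓ ≈ -0.33333)
h(w, G) = G*w
o(X) = -7 - X (o(X) = -2 + (-5 - X) = -7 - X)
y(x) = -1/(3*(-7 + 4*x/3)) (y(x) = -1/(3*(x + (-7 - (-1)*x/3))) = -1/(3*(x + (-7 + x/3))) = -1/(3*(-7 + 4*x/3)))
-42768 - y(-154) = -42768 - (-1)/(-21 + 4*(-154)) = -42768 - (-1)/(-21 - 616) = -42768 - (-1)/(-637) = -42768 - (-1)*(-1)/637 = -42768 - 1*1/637 = -42768 - 1/637 = -27243217/637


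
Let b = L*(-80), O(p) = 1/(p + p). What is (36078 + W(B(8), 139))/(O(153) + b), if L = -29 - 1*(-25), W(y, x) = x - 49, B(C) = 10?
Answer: 11067408/97921 ≈ 113.02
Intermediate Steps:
W(y, x) = -49 + x
L = -4 (L = -29 + 25 = -4)
O(p) = 1/(2*p)
b = 320 (b = -4*(-80) = 320)
(36078 + W(B(8), 139))/(O(153) + b) = (36078 + (-49 + 139))/((½)/153 + 320) = (36078 + 90)/((½)*(1/153) + 320) = 36168/(1/306 + 320) = 36168/(97921/306) = 36168*(306/97921) = 11067408/97921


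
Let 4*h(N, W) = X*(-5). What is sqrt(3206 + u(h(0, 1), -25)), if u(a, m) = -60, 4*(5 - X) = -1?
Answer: 11*sqrt(26) ≈ 56.089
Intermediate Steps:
X = 21/4 (X = 5 - 1/4*(-1) = 5 + 1/4 = 21/4 ≈ 5.2500)
h(N, W) = -105/16 (h(N, W) = ((21/4)*(-5))/4 = (1/4)*(-105/4) = -105/16)
sqrt(3206 + u(h(0, 1), -25)) = sqrt(3206 - 60) = sqrt(3146) = 11*sqrt(26)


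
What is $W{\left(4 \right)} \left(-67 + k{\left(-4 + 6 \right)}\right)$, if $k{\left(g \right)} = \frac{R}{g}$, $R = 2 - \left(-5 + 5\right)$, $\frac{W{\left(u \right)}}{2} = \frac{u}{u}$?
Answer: $-132$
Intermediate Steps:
$W{\left(u \right)} = 2$ ($W{\left(u \right)} = 2 \frac{u}{u} = 2 \cdot 1 = 2$)
$R = 2$ ($R = 2 - 0 = 2 + 0 = 2$)
$k{\left(g \right)} = \frac{2}{g}$
$W{\left(4 \right)} \left(-67 + k{\left(-4 + 6 \right)}\right) = 2 \left(-67 + \frac{2}{-4 + 6}\right) = 2 \left(-67 + \frac{2}{2}\right) = 2 \left(-67 + 2 \cdot \frac{1}{2}\right) = 2 \left(-67 + 1\right) = 2 \left(-66\right) = -132$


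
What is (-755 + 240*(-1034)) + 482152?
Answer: 233237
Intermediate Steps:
(-755 + 240*(-1034)) + 482152 = (-755 - 248160) + 482152 = -248915 + 482152 = 233237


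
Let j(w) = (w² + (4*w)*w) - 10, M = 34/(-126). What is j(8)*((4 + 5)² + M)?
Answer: 1576660/63 ≈ 25026.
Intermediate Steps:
M = -17/63 (M = 34*(-1/126) = -17/63 ≈ -0.26984)
j(w) = -10 + 5*w² (j(w) = (w² + 4*w²) - 10 = 5*w² - 10 = -10 + 5*w²)
j(8)*((4 + 5)² + M) = (-10 + 5*8²)*((4 + 5)² - 17/63) = (-10 + 5*64)*(9² - 17/63) = (-10 + 320)*(81 - 17/63) = 310*(5086/63) = 1576660/63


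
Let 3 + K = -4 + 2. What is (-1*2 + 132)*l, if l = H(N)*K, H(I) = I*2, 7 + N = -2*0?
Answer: 9100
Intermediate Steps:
N = -7 (N = -7 - 2*0 = -7 + 0 = -7)
H(I) = 2*I
K = -5 (K = -3 + (-4 + 2) = -3 - 2 = -5)
l = 70 (l = (2*(-7))*(-5) = -14*(-5) = 70)
(-1*2 + 132)*l = (-1*2 + 132)*70 = (-2 + 132)*70 = 130*70 = 9100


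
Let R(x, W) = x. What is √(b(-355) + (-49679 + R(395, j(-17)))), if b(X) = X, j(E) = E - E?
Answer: I*√49639 ≈ 222.8*I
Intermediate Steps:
j(E) = 0
√(b(-355) + (-49679 + R(395, j(-17)))) = √(-355 + (-49679 + 395)) = √(-355 - 49284) = √(-49639) = I*√49639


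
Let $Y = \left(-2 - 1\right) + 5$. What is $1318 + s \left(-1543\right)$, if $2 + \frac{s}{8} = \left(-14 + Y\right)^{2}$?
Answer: $-1751530$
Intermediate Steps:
$Y = 2$ ($Y = -3 + 5 = 2$)
$s = 1136$ ($s = -16 + 8 \left(-14 + 2\right)^{2} = -16 + 8 \left(-12\right)^{2} = -16 + 8 \cdot 144 = -16 + 1152 = 1136$)
$1318 + s \left(-1543\right) = 1318 + 1136 \left(-1543\right) = 1318 - 1752848 = -1751530$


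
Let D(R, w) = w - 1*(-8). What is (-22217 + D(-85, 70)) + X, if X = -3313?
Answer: -25452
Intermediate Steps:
D(R, w) = 8 + w (D(R, w) = w + 8 = 8 + w)
(-22217 + D(-85, 70)) + X = (-22217 + (8 + 70)) - 3313 = (-22217 + 78) - 3313 = -22139 - 3313 = -25452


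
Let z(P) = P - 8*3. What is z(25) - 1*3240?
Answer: -3239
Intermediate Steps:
z(P) = -24 + P (z(P) = P - 24 = -24 + P)
z(25) - 1*3240 = (-24 + 25) - 1*3240 = 1 - 3240 = -3239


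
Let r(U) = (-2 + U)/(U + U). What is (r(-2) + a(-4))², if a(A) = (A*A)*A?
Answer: 3969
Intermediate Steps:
r(U) = (-2 + U)/(2*U) (r(U) = (-2 + U)/((2*U)) = (-2 + U)*(1/(2*U)) = (-2 + U)/(2*U))
a(A) = A³ (a(A) = A²*A = A³)
(r(-2) + a(-4))² = ((½)*(-2 - 2)/(-2) + (-4)³)² = ((½)*(-½)*(-4) - 64)² = (1 - 64)² = (-63)² = 3969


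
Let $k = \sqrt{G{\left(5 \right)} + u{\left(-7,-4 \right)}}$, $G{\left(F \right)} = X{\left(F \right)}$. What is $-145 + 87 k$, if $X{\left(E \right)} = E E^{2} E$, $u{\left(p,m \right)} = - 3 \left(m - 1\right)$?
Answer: $-145 + 696 \sqrt{10} \approx 2055.9$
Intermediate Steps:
$u{\left(p,m \right)} = 3 - 3 m$ ($u{\left(p,m \right)} = - 3 \left(-1 + m\right) = 3 - 3 m$)
$X{\left(E \right)} = E^{4}$ ($X{\left(E \right)} = E^{3} E = E^{4}$)
$G{\left(F \right)} = F^{4}$
$k = 8 \sqrt{10}$ ($k = \sqrt{5^{4} + \left(3 - -12\right)} = \sqrt{625 + \left(3 + 12\right)} = \sqrt{625 + 15} = \sqrt{640} = 8 \sqrt{10} \approx 25.298$)
$-145 + 87 k = -145 + 87 \cdot 8 \sqrt{10} = -145 + 696 \sqrt{10}$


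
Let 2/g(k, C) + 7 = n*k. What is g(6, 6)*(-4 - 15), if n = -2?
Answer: 2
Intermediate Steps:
g(k, C) = 2/(-7 - 2*k)
g(6, 6)*(-4 - 15) = (2/(-7 - 2*6))*(-4 - 15) = (2/(-7 - 12))*(-19) = (2/(-19))*(-19) = (2*(-1/19))*(-19) = -2/19*(-19) = 2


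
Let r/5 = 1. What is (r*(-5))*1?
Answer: -25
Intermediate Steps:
r = 5 (r = 5*1 = 5)
(r*(-5))*1 = (5*(-5))*1 = -25*1 = -25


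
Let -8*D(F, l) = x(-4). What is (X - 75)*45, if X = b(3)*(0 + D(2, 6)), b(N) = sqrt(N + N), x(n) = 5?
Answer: -3375 - 225*sqrt(6)/8 ≈ -3443.9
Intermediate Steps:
D(F, l) = -5/8 (D(F, l) = -1/8*5 = -5/8)
b(N) = sqrt(2)*sqrt(N) (b(N) = sqrt(2*N) = sqrt(2)*sqrt(N))
X = -5*sqrt(6)/8 (X = (sqrt(2)*sqrt(3))*(0 - 5/8) = sqrt(6)*(-5/8) = -5*sqrt(6)/8 ≈ -1.5309)
(X - 75)*45 = (-5*sqrt(6)/8 - 75)*45 = (-75 - 5*sqrt(6)/8)*45 = -3375 - 225*sqrt(6)/8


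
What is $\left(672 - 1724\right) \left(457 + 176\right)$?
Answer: $-665916$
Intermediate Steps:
$\left(672 - 1724\right) \left(457 + 176\right) = \left(-1052\right) 633 = -665916$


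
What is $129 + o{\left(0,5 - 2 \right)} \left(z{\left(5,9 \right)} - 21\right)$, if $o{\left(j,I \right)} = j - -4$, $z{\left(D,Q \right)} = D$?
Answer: $65$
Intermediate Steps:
$o{\left(j,I \right)} = 4 + j$ ($o{\left(j,I \right)} = j + 4 = 4 + j$)
$129 + o{\left(0,5 - 2 \right)} \left(z{\left(5,9 \right)} - 21\right) = 129 + \left(4 + 0\right) \left(5 - 21\right) = 129 + 4 \left(5 - 21\right) = 129 + 4 \left(-16\right) = 129 - 64 = 65$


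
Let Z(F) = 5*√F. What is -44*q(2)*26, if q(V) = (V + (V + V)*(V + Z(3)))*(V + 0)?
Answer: -22880 - 45760*√3 ≈ -1.0214e+5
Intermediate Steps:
q(V) = V*(V + 2*V*(V + 5*√3)) (q(V) = (V + (V + V)*(V + 5*√3))*(V + 0) = (V + (2*V)*(V + 5*√3))*V = (V + 2*V*(V + 5*√3))*V = V*(V + 2*V*(V + 5*√3)))
-44*q(2)*26 = -44*2²*(1 + 2*2 + 10*√3)*26 = -176*(1 + 4 + 10*√3)*26 = -176*(5 + 10*√3)*26 = -44*(20 + 40*√3)*26 = (-880 - 1760*√3)*26 = -22880 - 45760*√3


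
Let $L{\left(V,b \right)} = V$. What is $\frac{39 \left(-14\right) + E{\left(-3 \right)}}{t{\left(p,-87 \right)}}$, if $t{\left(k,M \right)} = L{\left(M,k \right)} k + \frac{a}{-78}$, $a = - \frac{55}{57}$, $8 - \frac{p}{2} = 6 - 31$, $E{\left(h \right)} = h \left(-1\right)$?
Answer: $\frac{2414178}{25528877} \approx 0.094567$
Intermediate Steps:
$E{\left(h \right)} = - h$
$p = 66$ ($p = 16 - 2 \left(6 - 31\right) = 16 - -50 = 16 + 50 = 66$)
$a = - \frac{55}{57}$ ($a = \left(-55\right) \frac{1}{57} = - \frac{55}{57} \approx -0.96491$)
$t{\left(k,M \right)} = \frac{55}{4446} + M k$ ($t{\left(k,M \right)} = M k - \frac{55}{57 \left(-78\right)} = M k - - \frac{55}{4446} = M k + \frac{55}{4446} = \frac{55}{4446} + M k$)
$\frac{39 \left(-14\right) + E{\left(-3 \right)}}{t{\left(p,-87 \right)}} = \frac{39 \left(-14\right) - -3}{\frac{55}{4446} - 5742} = \frac{-546 + 3}{\frac{55}{4446} - 5742} = - \frac{543}{- \frac{25528877}{4446}} = \left(-543\right) \left(- \frac{4446}{25528877}\right) = \frac{2414178}{25528877}$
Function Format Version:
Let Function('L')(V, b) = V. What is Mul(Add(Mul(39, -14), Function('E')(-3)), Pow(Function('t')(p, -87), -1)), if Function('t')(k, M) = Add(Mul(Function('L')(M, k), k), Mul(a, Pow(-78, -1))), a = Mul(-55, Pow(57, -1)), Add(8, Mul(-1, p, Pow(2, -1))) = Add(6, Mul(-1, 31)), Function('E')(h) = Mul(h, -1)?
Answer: Rational(2414178, 25528877) ≈ 0.094567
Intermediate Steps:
Function('E')(h) = Mul(-1, h)
p = 66 (p = Add(16, Mul(-2, Add(6, Mul(-1, 31)))) = Add(16, Mul(-2, Add(6, -31))) = Add(16, Mul(-2, -25)) = Add(16, 50) = 66)
a = Rational(-55, 57) (a = Mul(-55, Rational(1, 57)) = Rational(-55, 57) ≈ -0.96491)
Function('t')(k, M) = Add(Rational(55, 4446), Mul(M, k)) (Function('t')(k, M) = Add(Mul(M, k), Mul(Rational(-55, 57), Pow(-78, -1))) = Add(Mul(M, k), Mul(Rational(-55, 57), Rational(-1, 78))) = Add(Mul(M, k), Rational(55, 4446)) = Add(Rational(55, 4446), Mul(M, k)))
Mul(Add(Mul(39, -14), Function('E')(-3)), Pow(Function('t')(p, -87), -1)) = Mul(Add(Mul(39, -14), Mul(-1, -3)), Pow(Add(Rational(55, 4446), Mul(-87, 66)), -1)) = Mul(Add(-546, 3), Pow(Add(Rational(55, 4446), -5742), -1)) = Mul(-543, Pow(Rational(-25528877, 4446), -1)) = Mul(-543, Rational(-4446, 25528877)) = Rational(2414178, 25528877)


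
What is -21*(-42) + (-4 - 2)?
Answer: 876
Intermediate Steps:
-21*(-42) + (-4 - 2) = 882 - 6 = 876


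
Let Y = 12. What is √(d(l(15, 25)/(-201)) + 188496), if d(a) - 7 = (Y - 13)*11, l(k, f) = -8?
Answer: 2*√47123 ≈ 434.16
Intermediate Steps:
d(a) = -4 (d(a) = 7 + (12 - 13)*11 = 7 - 1*11 = 7 - 11 = -4)
√(d(l(15, 25)/(-201)) + 188496) = √(-4 + 188496) = √188492 = 2*√47123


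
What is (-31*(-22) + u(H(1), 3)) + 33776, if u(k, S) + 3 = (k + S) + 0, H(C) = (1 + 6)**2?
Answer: 34507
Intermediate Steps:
H(C) = 49 (H(C) = 7**2 = 49)
u(k, S) = -3 + S + k (u(k, S) = -3 + ((k + S) + 0) = -3 + ((S + k) + 0) = -3 + (S + k) = -3 + S + k)
(-31*(-22) + u(H(1), 3)) + 33776 = (-31*(-22) + (-3 + 3 + 49)) + 33776 = (682 + 49) + 33776 = 731 + 33776 = 34507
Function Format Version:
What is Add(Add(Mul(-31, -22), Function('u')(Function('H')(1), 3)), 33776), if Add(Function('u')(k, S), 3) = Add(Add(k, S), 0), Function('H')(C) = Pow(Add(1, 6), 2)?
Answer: 34507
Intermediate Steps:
Function('H')(C) = 49 (Function('H')(C) = Pow(7, 2) = 49)
Function('u')(k, S) = Add(-3, S, k) (Function('u')(k, S) = Add(-3, Add(Add(k, S), 0)) = Add(-3, Add(Add(S, k), 0)) = Add(-3, Add(S, k)) = Add(-3, S, k))
Add(Add(Mul(-31, -22), Function('u')(Function('H')(1), 3)), 33776) = Add(Add(Mul(-31, -22), Add(-3, 3, 49)), 33776) = Add(Add(682, 49), 33776) = Add(731, 33776) = 34507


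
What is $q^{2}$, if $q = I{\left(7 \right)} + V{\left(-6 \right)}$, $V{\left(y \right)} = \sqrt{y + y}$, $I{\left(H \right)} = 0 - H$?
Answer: $37 - 28 i \sqrt{3} \approx 37.0 - 48.497 i$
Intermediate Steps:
$I{\left(H \right)} = - H$
$V{\left(y \right)} = \sqrt{2} \sqrt{y}$ ($V{\left(y \right)} = \sqrt{2 y} = \sqrt{2} \sqrt{y}$)
$q = -7 + 2 i \sqrt{3}$ ($q = \left(-1\right) 7 + \sqrt{2} \sqrt{-6} = -7 + \sqrt{2} i \sqrt{6} = -7 + 2 i \sqrt{3} \approx -7.0 + 3.4641 i$)
$q^{2} = \left(-7 + 2 i \sqrt{3}\right)^{2}$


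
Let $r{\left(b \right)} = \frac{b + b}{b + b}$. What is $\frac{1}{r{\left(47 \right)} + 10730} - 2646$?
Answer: $- \frac{28394225}{10731} \approx -2646.0$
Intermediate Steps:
$r{\left(b \right)} = 1$ ($r{\left(b \right)} = \frac{2 b}{2 b} = 2 b \frac{1}{2 b} = 1$)
$\frac{1}{r{\left(47 \right)} + 10730} - 2646 = \frac{1}{1 + 10730} - 2646 = \frac{1}{10731} - 2646 = - \frac{28394225}{10731}$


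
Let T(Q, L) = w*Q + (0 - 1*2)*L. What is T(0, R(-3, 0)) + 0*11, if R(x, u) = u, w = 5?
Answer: 0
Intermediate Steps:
T(Q, L) = -2*L + 5*Q (T(Q, L) = 5*Q + (0 - 1*2)*L = 5*Q + (0 - 2)*L = 5*Q - 2*L = -2*L + 5*Q)
T(0, R(-3, 0)) + 0*11 = (-2*0 + 5*0) + 0*11 = (0 + 0) + 0 = 0 + 0 = 0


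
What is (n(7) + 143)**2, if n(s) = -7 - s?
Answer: 16641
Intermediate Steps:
(n(7) + 143)**2 = ((-7 - 1*7) + 143)**2 = ((-7 - 7) + 143)**2 = (-14 + 143)**2 = 129**2 = 16641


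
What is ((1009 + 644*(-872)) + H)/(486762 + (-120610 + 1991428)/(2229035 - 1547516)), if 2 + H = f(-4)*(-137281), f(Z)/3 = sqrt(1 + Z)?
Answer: -127344324053/110579807432 - 93559609839*I*sqrt(3)/110579807432 ≈ -1.1516 - 1.4655*I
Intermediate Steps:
f(Z) = 3*sqrt(1 + Z)
H = -2 - 411843*I*sqrt(3) (H = -2 + (3*sqrt(1 - 4))*(-137281) = -2 + (3*sqrt(-3))*(-137281) = -2 + (3*(I*sqrt(3)))*(-137281) = -2 + (3*I*sqrt(3))*(-137281) = -2 - 411843*I*sqrt(3) ≈ -2.0 - 7.1333e+5*I)
((1009 + 644*(-872)) + H)/(486762 + (-120610 + 1991428)/(2229035 - 1547516)) = ((1009 + 644*(-872)) + (-2 - 411843*I*sqrt(3)))/(486762 + (-120610 + 1991428)/(2229035 - 1547516)) = ((1009 - 561568) + (-2 - 411843*I*sqrt(3)))/(486762 + 1870818/681519) = (-560559 + (-2 - 411843*I*sqrt(3)))/(486762 + 1870818*(1/681519)) = (-560561 - 411843*I*sqrt(3))/(486762 + 623606/227173) = (-560561 - 411843*I*sqrt(3))/(110579807432/227173) = (-560561 - 411843*I*sqrt(3))*(227173/110579807432) = -127344324053/110579807432 - 93559609839*I*sqrt(3)/110579807432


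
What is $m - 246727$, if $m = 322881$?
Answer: $76154$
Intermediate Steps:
$m - 246727 = 322881 - 246727 = 76154$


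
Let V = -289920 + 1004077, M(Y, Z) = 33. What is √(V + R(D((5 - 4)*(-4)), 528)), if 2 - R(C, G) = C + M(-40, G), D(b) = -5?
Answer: √714131 ≈ 845.06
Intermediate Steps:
V = 714157
R(C, G) = -31 - C (R(C, G) = 2 - (C + 33) = 2 - (33 + C) = 2 + (-33 - C) = -31 - C)
√(V + R(D((5 - 4)*(-4)), 528)) = √(714157 + (-31 - 1*(-5))) = √(714157 + (-31 + 5)) = √(714157 - 26) = √714131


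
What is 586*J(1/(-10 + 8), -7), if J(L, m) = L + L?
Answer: -586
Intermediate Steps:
J(L, m) = 2*L
586*J(1/(-10 + 8), -7) = 586*(2/(-10 + 8)) = 586*(2/(-2)) = 586*(2*(-1/2)) = 586*(-1) = -586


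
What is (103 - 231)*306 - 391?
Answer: -39559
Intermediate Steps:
(103 - 231)*306 - 391 = -128*306 - 391 = -39168 - 391 = -39559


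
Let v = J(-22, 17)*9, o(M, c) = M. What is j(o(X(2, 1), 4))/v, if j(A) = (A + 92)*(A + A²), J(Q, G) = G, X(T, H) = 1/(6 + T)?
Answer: 737/8704 ≈ 0.084674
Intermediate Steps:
j(A) = (92 + A)*(A + A²)
v = 153 (v = 17*9 = 153)
j(o(X(2, 1), 4))/v = ((92 + (1/(6 + 2))² + 93/(6 + 2))/(6 + 2))/153 = ((92 + (1/8)² + 93/8)/8)*(1/153) = ((92 + (⅛)² + 93*(⅛))/8)*(1/153) = ((92 + 1/64 + 93/8)/8)*(1/153) = ((⅛)*(6633/64))*(1/153) = (6633/512)*(1/153) = 737/8704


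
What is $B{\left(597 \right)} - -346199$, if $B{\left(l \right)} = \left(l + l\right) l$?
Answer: $1059017$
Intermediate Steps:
$B{\left(l \right)} = 2 l^{2}$ ($B{\left(l \right)} = 2 l l = 2 l^{2}$)
$B{\left(597 \right)} - -346199 = 2 \cdot 597^{2} - -346199 = 2 \cdot 356409 + 346199 = 712818 + 346199 = 1059017$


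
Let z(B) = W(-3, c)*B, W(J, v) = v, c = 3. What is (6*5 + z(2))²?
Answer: 1296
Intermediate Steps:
z(B) = 3*B
(6*5 + z(2))² = (6*5 + 3*2)² = (30 + 6)² = 36² = 1296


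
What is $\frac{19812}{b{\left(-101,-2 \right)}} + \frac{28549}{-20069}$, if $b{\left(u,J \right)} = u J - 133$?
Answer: $\frac{131879049}{461587} \approx 285.71$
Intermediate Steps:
$b{\left(u,J \right)} = -133 + J u$ ($b{\left(u,J \right)} = J u - 133 = -133 + J u$)
$\frac{19812}{b{\left(-101,-2 \right)}} + \frac{28549}{-20069} = \frac{19812}{-133 - -202} + \frac{28549}{-20069} = \frac{19812}{-133 + 202} + 28549 \left(- \frac{1}{20069}\right) = \frac{19812}{69} - \frac{28549}{20069} = 19812 \cdot \frac{1}{69} - \frac{28549}{20069} = \frac{6604}{23} - \frac{28549}{20069} = \frac{131879049}{461587}$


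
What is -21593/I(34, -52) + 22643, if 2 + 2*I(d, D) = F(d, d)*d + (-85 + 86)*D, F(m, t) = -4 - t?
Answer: 15260332/673 ≈ 22675.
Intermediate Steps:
I(d, D) = -1 + D/2 + d*(-4 - d)/2 (I(d, D) = -1 + ((-4 - d)*d + (-85 + 86)*D)/2 = -1 + (d*(-4 - d) + 1*D)/2 = -1 + (d*(-4 - d) + D)/2 = -1 + (D + d*(-4 - d))/2 = -1 + (D/2 + d*(-4 - d)/2) = -1 + D/2 + d*(-4 - d)/2)
-21593/I(34, -52) + 22643 = -21593/(-1 + (½)*(-52) - ½*34*(4 + 34)) + 22643 = -21593/(-1 - 26 - ½*34*38) + 22643 = -21593/(-1 - 26 - 646) + 22643 = -21593/(-673) + 22643 = -21593*(-1/673) + 22643 = 21593/673 + 22643 = 15260332/673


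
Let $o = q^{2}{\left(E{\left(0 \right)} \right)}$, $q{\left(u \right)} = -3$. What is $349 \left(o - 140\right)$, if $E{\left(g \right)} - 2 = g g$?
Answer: $-45719$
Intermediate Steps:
$E{\left(g \right)} = 2 + g^{2}$ ($E{\left(g \right)} = 2 + g g = 2 + g^{2}$)
$o = 9$ ($o = \left(-3\right)^{2} = 9$)
$349 \left(o - 140\right) = 349 \left(9 - 140\right) = 349 \left(-131\right) = -45719$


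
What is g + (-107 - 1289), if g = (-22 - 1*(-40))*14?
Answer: -1144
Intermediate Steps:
g = 252 (g = (-22 + 40)*14 = 18*14 = 252)
g + (-107 - 1289) = 252 + (-107 - 1289) = 252 - 1396 = -1144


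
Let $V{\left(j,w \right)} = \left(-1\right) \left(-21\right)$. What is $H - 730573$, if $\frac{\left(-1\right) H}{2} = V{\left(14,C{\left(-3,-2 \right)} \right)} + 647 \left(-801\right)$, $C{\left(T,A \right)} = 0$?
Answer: $305879$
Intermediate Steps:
$V{\left(j,w \right)} = 21$
$H = 1036452$ ($H = - 2 \left(21 + 647 \left(-801\right)\right) = - 2 \left(21 - 518247\right) = \left(-2\right) \left(-518226\right) = 1036452$)
$H - 730573 = 1036452 - 730573 = 305879$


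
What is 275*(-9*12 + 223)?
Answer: 31625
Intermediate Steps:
275*(-9*12 + 223) = 275*(-1*108 + 223) = 275*(-108 + 223) = 275*115 = 31625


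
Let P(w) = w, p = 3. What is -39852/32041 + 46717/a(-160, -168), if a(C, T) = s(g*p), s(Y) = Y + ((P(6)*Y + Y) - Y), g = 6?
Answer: 1491838045/4037166 ≈ 369.53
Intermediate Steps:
s(Y) = 7*Y (s(Y) = Y + ((6*Y + Y) - Y) = Y + (7*Y - Y) = Y + 6*Y = 7*Y)
a(C, T) = 126 (a(C, T) = 7*(6*3) = 7*18 = 126)
-39852/32041 + 46717/a(-160, -168) = -39852/32041 + 46717/126 = 1491838045/4037166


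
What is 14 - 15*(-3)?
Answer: 59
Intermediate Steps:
14 - 15*(-3) = 14 + 45 = 59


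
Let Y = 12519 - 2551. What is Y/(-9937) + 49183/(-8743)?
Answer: -575881695/86879191 ≈ -6.6285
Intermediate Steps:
Y = 9968
Y/(-9937) + 49183/(-8743) = 9968/(-9937) + 49183/(-8743) = 9968*(-1/9937) + 49183*(-1/8743) = -9968/9937 - 49183/8743 = -575881695/86879191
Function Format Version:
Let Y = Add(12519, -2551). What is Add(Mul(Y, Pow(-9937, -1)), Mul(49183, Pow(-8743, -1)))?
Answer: Rational(-575881695, 86879191) ≈ -6.6285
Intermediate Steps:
Y = 9968
Add(Mul(Y, Pow(-9937, -1)), Mul(49183, Pow(-8743, -1))) = Add(Mul(9968, Pow(-9937, -1)), Mul(49183, Pow(-8743, -1))) = Add(Mul(9968, Rational(-1, 9937)), Mul(49183, Rational(-1, 8743))) = Add(Rational(-9968, 9937), Rational(-49183, 8743)) = Rational(-575881695, 86879191)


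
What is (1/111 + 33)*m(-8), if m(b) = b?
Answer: -29312/111 ≈ -264.07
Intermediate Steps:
(1/111 + 33)*m(-8) = (1/111 + 33)*(-8) = (3664/111)*(-8) = -29312/111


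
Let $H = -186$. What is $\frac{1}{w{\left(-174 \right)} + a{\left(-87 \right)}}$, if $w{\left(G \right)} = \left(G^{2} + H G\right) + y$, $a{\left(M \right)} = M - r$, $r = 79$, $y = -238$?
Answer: $\frac{1}{62236} \approx 1.6068 \cdot 10^{-5}$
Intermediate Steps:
$a{\left(M \right)} = -79 + M$ ($a{\left(M \right)} = M - 79 = -79 + M$)
$w{\left(G \right)} = -238 + G^{2} - 186 G$ ($w{\left(G \right)} = \left(G^{2} - 186 G\right) - 238 = -238 + G^{2} - 186 G$)
$\frac{1}{w{\left(-174 \right)} + a{\left(-87 \right)}} = \frac{1}{\left(-238 + \left(-174\right)^{2} - -32364\right) - 166} = \frac{1}{\left(-238 + 30276 + 32364\right) - 166} = \frac{1}{62402 - 166} = \frac{1}{62236}$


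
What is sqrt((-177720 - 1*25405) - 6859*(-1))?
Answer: I*sqrt(196266) ≈ 443.02*I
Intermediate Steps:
sqrt((-177720 - 1*25405) - 6859*(-1)) = sqrt((-177720 - 25405) + 6859) = sqrt(-203125 + 6859) = sqrt(-196266) = I*sqrt(196266)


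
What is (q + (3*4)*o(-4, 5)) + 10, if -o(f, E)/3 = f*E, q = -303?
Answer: 427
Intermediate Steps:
o(f, E) = -3*E*f (o(f, E) = -3*f*E = -3*E*f)
(q + (3*4)*o(-4, 5)) + 10 = (-303 + (3*4)*(-3*5*(-4))) + 10 = (-303 + 12*60) + 10 = (-303 + 720) + 10 = 417 + 10 = 427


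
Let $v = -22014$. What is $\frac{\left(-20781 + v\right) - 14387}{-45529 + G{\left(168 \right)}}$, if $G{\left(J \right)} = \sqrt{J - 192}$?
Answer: $\frac{2603439278}{2072889865} + \frac{114364 i \sqrt{6}}{2072889865} \approx 1.2559 + 0.00013514 i$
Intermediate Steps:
$G{\left(J \right)} = \sqrt{-192 + J}$
$\frac{\left(-20781 + v\right) - 14387}{-45529 + G{\left(168 \right)}} = \frac{\left(-20781 - 22014\right) - 14387}{-45529 + \sqrt{-192 + 168}} = \frac{-42795 - 14387}{-45529 + \sqrt{-24}} = - \frac{57182}{-45529 + 2 i \sqrt{6}}$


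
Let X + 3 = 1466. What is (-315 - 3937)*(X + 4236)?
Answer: -24232148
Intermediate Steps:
X = 1463 (X = -3 + 1466 = 1463)
(-315 - 3937)*(X + 4236) = (-315 - 3937)*(1463 + 4236) = -4252*5699 = -24232148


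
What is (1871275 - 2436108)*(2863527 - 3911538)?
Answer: 591951197163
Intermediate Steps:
(1871275 - 2436108)*(2863527 - 3911538) = -564833*(-1048011) = 591951197163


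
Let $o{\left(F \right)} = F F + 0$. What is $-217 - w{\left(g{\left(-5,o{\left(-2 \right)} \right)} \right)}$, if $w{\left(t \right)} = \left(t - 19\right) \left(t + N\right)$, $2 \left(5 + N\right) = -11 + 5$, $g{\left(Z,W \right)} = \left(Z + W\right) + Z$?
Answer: $-567$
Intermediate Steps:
$o{\left(F \right)} = F^{2}$ ($o{\left(F \right)} = F^{2} + 0 = F^{2}$)
$g{\left(Z,W \right)} = W + 2 Z$ ($g{\left(Z,W \right)} = \left(W + Z\right) + Z = W + 2 Z$)
$N = -8$ ($N = -5 + \frac{-11 + 5}{2} = -5 + \frac{1}{2} \left(-6\right) = -5 - 3 = -8$)
$w{\left(t \right)} = \left(-19 + t\right) \left(-8 + t\right)$ ($w{\left(t \right)} = \left(t - 19\right) \left(t - 8\right) = \left(-19 + t\right) \left(-8 + t\right)$)
$-217 - w{\left(g{\left(-5,o{\left(-2 \right)} \right)} \right)} = -217 - \left(152 + \left(\left(-2\right)^{2} + 2 \left(-5\right)\right)^{2} - 27 \left(\left(-2\right)^{2} + 2 \left(-5\right)\right)\right) = -217 - \left(152 + \left(4 - 10\right)^{2} - 27 \left(4 - 10\right)\right) = -217 - \left(152 + \left(-6\right)^{2} - -162\right) = -217 - \left(152 + 36 + 162\right) = -217 - 350 = -567$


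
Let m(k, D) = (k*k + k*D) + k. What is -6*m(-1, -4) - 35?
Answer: -59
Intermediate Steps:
m(k, D) = k + k² + D*k (m(k, D) = (k² + D*k) + k = k + k² + D*k)
-6*m(-1, -4) - 35 = -(-6)*(1 - 4 - 1) - 35 = -(-6)*(-4) - 35 = -6*4 - 35 = -24 - 35 = -59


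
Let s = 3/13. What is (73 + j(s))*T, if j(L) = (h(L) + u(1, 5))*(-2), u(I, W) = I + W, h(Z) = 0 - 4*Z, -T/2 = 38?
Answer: -62092/13 ≈ -4776.3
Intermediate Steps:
T = -76 (T = -2*38 = -76)
h(Z) = -4*Z
s = 3/13 (s = 3*(1/13) = 3/13 ≈ 0.23077)
j(L) = -12 + 8*L (j(L) = (-4*L + (1 + 5))*(-2) = (-4*L + 6)*(-2) = (6 - 4*L)*(-2) = -12 + 8*L)
(73 + j(s))*T = (73 + (-12 + 8*(3/13)))*(-76) = (73 + (-12 + 24/13))*(-76) = (73 - 132/13)*(-76) = (817/13)*(-76) = -62092/13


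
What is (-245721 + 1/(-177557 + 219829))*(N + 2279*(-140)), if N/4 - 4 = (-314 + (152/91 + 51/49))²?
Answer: -9030014476452777174/536020849 ≈ -1.6846e+10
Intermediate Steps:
N = 157283775028/405769 (N = 16 + 4*(-314 + (152/91 + 51/49))² = 16 + 4*(-314 + 1727/637)² = 16 + 4*(-198291/637)² = 16 + 4*(39319320681/405769) = 16 + 157277282724/405769 = 157283775028/405769 ≈ 3.8762e+5)
(-245721 + 1/(-177557 + 219829))*(N + 2279*(-140)) = (-245721 + 1/(-177557 + 219829))*(157283775028/405769 + 2279*(-140)) = (-245721 + 1/42272)*(157283775028/405769 - 319060) = (-245721 + 1/42272)*(27819117888/405769) = -10387118111/42272*27819117888/405769 = -9030014476452777174/536020849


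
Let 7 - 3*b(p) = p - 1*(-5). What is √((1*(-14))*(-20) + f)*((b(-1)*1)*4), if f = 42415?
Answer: 4*√42695 ≈ 826.51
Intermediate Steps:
b(p) = ⅔ - p/3 (b(p) = 7/3 - (p - 1*(-5))/3 = 7/3 - (p + 5)/3 = 7/3 - (5 + p)/3 = 7/3 + (-5/3 - p/3) = ⅔ - p/3)
√((1*(-14))*(-20) + f)*((b(-1)*1)*4) = √((1*(-14))*(-20) + 42415)*(((⅔ - ⅓*(-1))*1)*4) = √(-14*(-20) + 42415)*(((⅔ + ⅓)*1)*4) = √(280 + 42415)*((1*1)*4) = √42695*(1*4) = √42695*4 = 4*√42695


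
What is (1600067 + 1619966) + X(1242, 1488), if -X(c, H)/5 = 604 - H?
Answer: 3224453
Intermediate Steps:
X(c, H) = -3020 + 5*H (X(c, H) = -5*(604 - H) = -3020 + 5*H)
(1600067 + 1619966) + X(1242, 1488) = (1600067 + 1619966) + (-3020 + 5*1488) = 3220033 + (-3020 + 7440) = 3220033 + 4420 = 3224453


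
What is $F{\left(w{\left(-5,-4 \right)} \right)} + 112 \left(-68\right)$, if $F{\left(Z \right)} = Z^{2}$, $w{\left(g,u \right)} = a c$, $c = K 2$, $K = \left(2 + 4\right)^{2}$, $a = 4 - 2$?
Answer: $13120$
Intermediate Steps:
$a = 2$
$K = 36$ ($K = 6^{2} = 36$)
$c = 72$ ($c = 36 \cdot 2 = 72$)
$w{\left(g,u \right)} = 144$ ($w{\left(g,u \right)} = 2 \cdot 72 = 144$)
$F{\left(w{\left(-5,-4 \right)} \right)} + 112 \left(-68\right) = 144^{2} + 112 \left(-68\right) = 20736 - 7616 = 13120$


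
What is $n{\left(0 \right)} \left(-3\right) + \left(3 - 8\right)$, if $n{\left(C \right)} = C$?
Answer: $-5$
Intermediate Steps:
$n{\left(0 \right)} \left(-3\right) + \left(3 - 8\right) = 0 \left(-3\right) + \left(3 - 8\right) = 0 + \left(3 - 8\right) = 0 - 5 = -5$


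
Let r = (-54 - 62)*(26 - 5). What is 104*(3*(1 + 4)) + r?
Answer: -876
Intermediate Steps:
r = -2436 (r = -116*21 = -2436)
104*(3*(1 + 4)) + r = 104*(3*(1 + 4)) - 2436 = 104*(3*5) - 2436 = 104*15 - 2436 = 1560 - 2436 = -876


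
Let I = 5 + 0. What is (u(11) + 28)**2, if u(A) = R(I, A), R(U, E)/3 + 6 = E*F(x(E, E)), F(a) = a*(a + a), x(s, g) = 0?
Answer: 100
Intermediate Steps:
F(a) = 2*a**2 (F(a) = a*(2*a) = 2*a**2)
I = 5
R(U, E) = -18 (R(U, E) = -18 + 3*(E*(2*0**2)) = -18 + 3*(E*(2*0)) = -18 + 3*(E*0) = -18 + 3*0 = -18 + 0 = -18)
u(A) = -18
(u(11) + 28)**2 = (-18 + 28)**2 = 10**2 = 100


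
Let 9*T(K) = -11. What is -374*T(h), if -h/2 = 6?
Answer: 4114/9 ≈ 457.11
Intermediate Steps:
h = -12 (h = -2*6 = -12)
T(K) = -11/9 (T(K) = (⅑)*(-11) = -11/9)
-374*T(h) = -374*(-11/9) = 4114/9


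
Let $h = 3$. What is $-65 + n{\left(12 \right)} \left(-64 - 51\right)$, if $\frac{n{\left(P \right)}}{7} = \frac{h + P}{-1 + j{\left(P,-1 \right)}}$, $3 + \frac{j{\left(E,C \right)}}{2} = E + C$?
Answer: $-870$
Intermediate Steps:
$j{\left(E,C \right)} = -6 + 2 C + 2 E$ ($j{\left(E,C \right)} = -6 + 2 \left(E + C\right) = -6 + 2 \left(C + E\right) = -6 + \left(2 C + 2 E\right) = -6 + 2 C + 2 E$)
$n{\left(P \right)} = \frac{7 \left(3 + P\right)}{-9 + 2 P}$ ($n{\left(P \right)} = 7 \frac{3 + P}{-1 + \left(-6 + 2 \left(-1\right) + 2 P\right)} = 7 \frac{3 + P}{-1 - \left(8 - 2 P\right)} = 7 \frac{3 + P}{-1 + \left(-8 + 2 P\right)} = 7 \frac{3 + P}{-9 + 2 P} = \frac{7 \left(3 + P\right)}{-9 + 2 P}$)
$-65 + n{\left(12 \right)} \left(-64 - 51\right) = -65 + \frac{7 \left(3 + 12\right)}{-9 + 2 \cdot 12} \left(-64 - 51\right) = -65 + 7 \frac{1}{-9 + 24} \cdot 15 \left(-115\right) = -65 + 7 \cdot \frac{1}{15} \cdot 15 \left(-115\right) = -65 + 7 \left(-115\right) = -65 - 805 = -870$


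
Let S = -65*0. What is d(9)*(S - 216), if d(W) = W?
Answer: -1944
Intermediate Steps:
S = 0
d(9)*(S - 216) = 9*(0 - 216) = 9*(-216) = -1944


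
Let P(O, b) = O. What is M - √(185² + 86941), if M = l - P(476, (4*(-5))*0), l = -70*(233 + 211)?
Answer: -31556 - √121166 ≈ -31904.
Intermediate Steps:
l = -31080 (l = -70*444 = -31080)
M = -31556 (M = -31080 - 1*476 = -31080 - 476 = -31556)
M - √(185² + 86941) = -31556 - √(185² + 86941) = -31556 - √(34225 + 86941) = -31556 - √121166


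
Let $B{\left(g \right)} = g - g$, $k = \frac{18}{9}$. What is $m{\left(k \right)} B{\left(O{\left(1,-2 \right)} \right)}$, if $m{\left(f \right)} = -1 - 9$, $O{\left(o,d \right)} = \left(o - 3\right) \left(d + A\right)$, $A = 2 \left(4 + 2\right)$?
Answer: $0$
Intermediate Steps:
$A = 12$ ($A = 2 \cdot 6 = 12$)
$O{\left(o,d \right)} = \left(-3 + o\right) \left(12 + d\right)$ ($O{\left(o,d \right)} = \left(o - 3\right) \left(d + 12\right) = \left(-3 + o\right) \left(12 + d\right)$)
$k = 2$ ($k = 18 \cdot \frac{1}{9} = 2$)
$B{\left(g \right)} = 0$
$m{\left(f \right)} = -10$ ($m{\left(f \right)} = -1 - 9 = -10$)
$m{\left(k \right)} B{\left(O{\left(1,-2 \right)} \right)} = \left(-10\right) 0 = 0$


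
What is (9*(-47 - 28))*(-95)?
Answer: 64125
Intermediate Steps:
(9*(-47 - 28))*(-95) = (9*(-75))*(-95) = -675*(-95) = 64125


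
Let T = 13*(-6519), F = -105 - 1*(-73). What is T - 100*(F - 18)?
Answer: -79747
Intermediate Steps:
F = -32 (F = -105 + 73 = -32)
T = -84747
T - 100*(F - 18) = -84747 - 100*(-32 - 18) = -84747 - 100*(-50) = -84747 + 5000 = -79747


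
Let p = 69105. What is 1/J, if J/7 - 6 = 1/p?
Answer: 69105/2902417 ≈ 0.023809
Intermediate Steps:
J = 2902417/69105 (J = 42 + 7/69105 = 2902417/69105 ≈ 42.000)
1/J = 1/(2902417/69105) = 69105/2902417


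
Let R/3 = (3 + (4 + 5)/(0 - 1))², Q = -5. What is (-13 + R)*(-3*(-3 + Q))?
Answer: 2280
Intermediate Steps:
R = 108 (R = 3*(3 + (4 + 5)/(0 - 1))² = 3*(3 + 9/(-1))² = 3*(3 + 9*(-1))² = 3*(3 - 9)² = 3*(-6)² = 3*36 = 108)
(-13 + R)*(-3*(-3 + Q)) = (-13 + 108)*(-3*(-3 - 5)) = 95*(-3*(-8)) = 95*24 = 2280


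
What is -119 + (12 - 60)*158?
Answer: -7703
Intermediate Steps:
-119 + (12 - 60)*158 = -119 - 48*158 = -119 - 7584 = -7703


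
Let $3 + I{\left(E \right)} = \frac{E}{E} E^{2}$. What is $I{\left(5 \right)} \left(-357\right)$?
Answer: $-7854$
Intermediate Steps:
$I{\left(E \right)} = -3 + E^{2}$ ($I{\left(E \right)} = -3 + \frac{E}{E} E^{2} = -3 + 1 E^{2} = -3 + E^{2}$)
$I{\left(5 \right)} \left(-357\right) = \left(-3 + 5^{2}\right) \left(-357\right) = \left(-3 + 25\right) \left(-357\right) = 22 \left(-357\right) = -7854$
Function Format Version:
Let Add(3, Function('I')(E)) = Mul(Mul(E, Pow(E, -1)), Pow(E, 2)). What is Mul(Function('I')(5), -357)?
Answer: -7854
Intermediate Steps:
Function('I')(E) = Add(-3, Pow(E, 2)) (Function('I')(E) = Add(-3, Mul(Mul(E, Pow(E, -1)), Pow(E, 2))) = Add(-3, Mul(1, Pow(E, 2))) = Add(-3, Pow(E, 2)))
Mul(Function('I')(5), -357) = Mul(Add(-3, Pow(5, 2)), -357) = Mul(Add(-3, 25), -357) = Mul(22, -357) = -7854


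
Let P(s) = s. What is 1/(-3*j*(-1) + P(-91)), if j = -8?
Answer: -1/115 ≈ -0.0086956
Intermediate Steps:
1/(-3*j*(-1) + P(-91)) = 1/(-3*(-8)*(-1) - 91) = 1/(24*(-1) - 91) = 1/(-24 - 91) = 1/(-115) = -1/115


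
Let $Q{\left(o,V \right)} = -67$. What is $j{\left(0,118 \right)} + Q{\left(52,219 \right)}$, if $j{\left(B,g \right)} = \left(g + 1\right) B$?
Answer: $-67$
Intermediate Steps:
$j{\left(B,g \right)} = B \left(1 + g\right)$ ($j{\left(B,g \right)} = \left(1 + g\right) B = B \left(1 + g\right)$)
$j{\left(0,118 \right)} + Q{\left(52,219 \right)} = 0 \left(1 + 118\right) - 67 = 0 \cdot 119 - 67 = 0 - 67 = -67$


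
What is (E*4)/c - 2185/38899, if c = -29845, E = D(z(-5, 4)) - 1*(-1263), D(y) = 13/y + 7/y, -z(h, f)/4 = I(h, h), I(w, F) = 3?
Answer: -784409239/3482821965 ≈ -0.22522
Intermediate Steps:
z(h, f) = -12 (z(h, f) = -4*3 = -12)
D(y) = 20/y
E = 3784/3 (E = 20/(-12) - 1*(-1263) = 20*(-1/12) + 1263 = -5/3 + 1263 = 3784/3 ≈ 1261.3)
(E*4)/c - 2185/38899 = ((3784/3)*4)/(-29845) - 2185/38899 = (15136/3)*(-1/29845) - 2185*1/38899 = -15136/89535 - 2185/38899 = -784409239/3482821965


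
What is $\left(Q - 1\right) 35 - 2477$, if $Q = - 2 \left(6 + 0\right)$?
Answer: $-2932$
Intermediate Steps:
$Q = -12$ ($Q = \left(-2\right) 6 = -12$)
$\left(Q - 1\right) 35 - 2477 = \left(-12 - 1\right) 35 - 2477 = \left(-13\right) 35 - 2477 = -455 - 2477 = -2932$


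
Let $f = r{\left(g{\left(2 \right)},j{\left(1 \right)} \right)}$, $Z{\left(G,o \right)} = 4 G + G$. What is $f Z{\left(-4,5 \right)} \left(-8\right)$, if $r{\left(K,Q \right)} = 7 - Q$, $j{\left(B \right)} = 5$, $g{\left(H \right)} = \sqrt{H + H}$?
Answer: $320$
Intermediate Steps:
$g{\left(H \right)} = \sqrt{2} \sqrt{H}$ ($g{\left(H \right)} = \sqrt{2 H} = \sqrt{2} \sqrt{H}$)
$Z{\left(G,o \right)} = 5 G$
$f = 2$ ($f = 7 - 5 = 2$)
$f Z{\left(-4,5 \right)} \left(-8\right) = 2 \cdot 5 \left(-4\right) \left(-8\right) = 2 \left(-20\right) \left(-8\right) = \left(-40\right) \left(-8\right) = 320$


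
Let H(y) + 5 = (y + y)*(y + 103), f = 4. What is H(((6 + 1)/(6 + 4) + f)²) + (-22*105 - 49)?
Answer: 15812381/5000 ≈ 3162.5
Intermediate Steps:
H(y) = -5 + 2*y*(103 + y) (H(y) = -5 + (y + y)*(y + 103) = -5 + (2*y)*(103 + y) = -5 + 2*y*(103 + y))
H(((6 + 1)/(6 + 4) + f)²) + (-22*105 - 49) = (-5 + 2*(((6 + 1)/(6 + 4) + 4)²)² + 206*((6 + 1)/(6 + 4) + 4)²) + (-22*105 - 49) = (-5 + 2*((7/10 + 4)²)² + 206*(7/10 + 4)²) + (-2310 - 49) = (-5 + 2*((7*(⅒) + 4)²)² + 206*(7*(⅒) + 4)²) - 2359 = (-5 + 2*((7/10 + 4)²)² + 206*(7/10 + 4)²) - 2359 = (-5 + 2*((47/10)²)² + 206*(47/10)²) - 2359 = (-5 + 2*(2209/100)² + 206*(2209/100)) - 2359 = (-5 + 2*(4879681/10000) + 227527/50) - 2359 = (-5 + 4879681/5000 + 227527/50) - 2359 = 27607381/5000 - 2359 = 15812381/5000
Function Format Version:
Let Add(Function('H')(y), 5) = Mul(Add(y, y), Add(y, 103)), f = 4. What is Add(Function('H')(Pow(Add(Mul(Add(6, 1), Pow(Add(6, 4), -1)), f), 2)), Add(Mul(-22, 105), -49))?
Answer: Rational(15812381, 5000) ≈ 3162.5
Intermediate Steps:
Function('H')(y) = Add(-5, Mul(2, y, Add(103, y))) (Function('H')(y) = Add(-5, Mul(Add(y, y), Add(y, 103))) = Add(-5, Mul(Mul(2, y), Add(103, y))) = Add(-5, Mul(2, y, Add(103, y))))
Add(Function('H')(Pow(Add(Mul(Add(6, 1), Pow(Add(6, 4), -1)), f), 2)), Add(Mul(-22, 105), -49)) = Add(Add(-5, Mul(2, Pow(Pow(Add(Mul(Add(6, 1), Pow(Add(6, 4), -1)), 4), 2), 2)), Mul(206, Pow(Add(Mul(Add(6, 1), Pow(Add(6, 4), -1)), 4), 2))), Add(Mul(-22, 105), -49)) = Add(Add(-5, Mul(2, Pow(Pow(Add(Mul(7, Pow(10, -1)), 4), 2), 2)), Mul(206, Pow(Add(Mul(7, Pow(10, -1)), 4), 2))), Add(-2310, -49)) = Add(Add(-5, Mul(2, Pow(Pow(Add(Mul(7, Rational(1, 10)), 4), 2), 2)), Mul(206, Pow(Add(Mul(7, Rational(1, 10)), 4), 2))), -2359) = Add(Add(-5, Mul(2, Pow(Pow(Add(Rational(7, 10), 4), 2), 2)), Mul(206, Pow(Add(Rational(7, 10), 4), 2))), -2359) = Add(Add(-5, Mul(2, Pow(Pow(Rational(47, 10), 2), 2)), Mul(206, Pow(Rational(47, 10), 2))), -2359) = Add(Add(-5, Mul(2, Pow(Rational(2209, 100), 2)), Mul(206, Rational(2209, 100))), -2359) = Add(Add(-5, Mul(2, Rational(4879681, 10000)), Rational(227527, 50)), -2359) = Add(Add(-5, Rational(4879681, 5000), Rational(227527, 50)), -2359) = Add(Rational(27607381, 5000), -2359) = Rational(15812381, 5000)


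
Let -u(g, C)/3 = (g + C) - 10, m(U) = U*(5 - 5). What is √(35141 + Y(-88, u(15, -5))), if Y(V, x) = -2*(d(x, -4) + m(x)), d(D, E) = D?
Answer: √35141 ≈ 187.46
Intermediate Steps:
m(U) = 0 (m(U) = U*0 = 0)
u(g, C) = 30 - 3*C - 3*g (u(g, C) = -3*((g + C) - 10) = -3*((C + g) - 10) = -3*(-10 + C + g) = 30 - 3*C - 3*g)
Y(V, x) = -2*x (Y(V, x) = -2*(x + 0) = -2*x)
√(35141 + Y(-88, u(15, -5))) = √(35141 - 2*(30 - 3*(-5) - 3*15)) = √(35141 - 2*(30 + 15 - 45)) = √(35141 - 2*0) = √(35141 + 0) = √35141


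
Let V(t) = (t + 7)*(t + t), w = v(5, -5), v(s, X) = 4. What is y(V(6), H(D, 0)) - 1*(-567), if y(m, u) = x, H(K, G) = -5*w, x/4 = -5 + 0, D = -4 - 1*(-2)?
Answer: 547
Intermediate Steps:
D = -2 (D = -4 + 2 = -2)
w = 4
x = -20 (x = 4*(-5 + 0) = 4*(-5) = -20)
H(K, G) = -20 (H(K, G) = -5*4 = -20)
V(t) = 2*t*(7 + t) (V(t) = (7 + t)*(2*t) = 2*t*(7 + t))
y(m, u) = -20
y(V(6), H(D, 0)) - 1*(-567) = -20 - 1*(-567) = -20 + 567 = 547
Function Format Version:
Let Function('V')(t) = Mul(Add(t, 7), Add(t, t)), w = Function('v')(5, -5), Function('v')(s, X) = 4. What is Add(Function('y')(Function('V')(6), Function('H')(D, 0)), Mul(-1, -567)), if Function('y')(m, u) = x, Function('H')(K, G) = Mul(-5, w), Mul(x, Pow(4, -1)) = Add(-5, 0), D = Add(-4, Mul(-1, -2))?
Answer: 547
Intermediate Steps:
D = -2 (D = Add(-4, 2) = -2)
w = 4
x = -20 (x = Mul(4, Add(-5, 0)) = Mul(4, -5) = -20)
Function('H')(K, G) = -20 (Function('H')(K, G) = Mul(-5, 4) = -20)
Function('V')(t) = Mul(2, t, Add(7, t)) (Function('V')(t) = Mul(Add(7, t), Mul(2, t)) = Mul(2, t, Add(7, t)))
Function('y')(m, u) = -20
Add(Function('y')(Function('V')(6), Function('H')(D, 0)), Mul(-1, -567)) = Add(-20, Mul(-1, -567)) = Add(-20, 567) = 547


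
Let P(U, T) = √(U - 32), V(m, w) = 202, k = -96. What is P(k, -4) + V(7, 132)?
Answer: 202 + 8*I*√2 ≈ 202.0 + 11.314*I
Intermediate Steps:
P(U, T) = √(-32 + U)
P(k, -4) + V(7, 132) = √(-32 - 96) + 202 = √(-128) + 202 = 8*I*√2 + 202 = 202 + 8*I*√2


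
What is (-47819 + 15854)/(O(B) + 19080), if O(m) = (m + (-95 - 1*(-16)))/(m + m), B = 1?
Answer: -10655/6347 ≈ -1.6787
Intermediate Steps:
O(m) = (-79 + m)/(2*m) (O(m) = (m + (-95 + 16))/((2*m)) = (m - 79)*(1/(2*m)) = (-79 + m)*(1/(2*m)) = (-79 + m)/(2*m))
(-47819 + 15854)/(O(B) + 19080) = (-47819 + 15854)/((1/2)*(-79 + 1)/1 + 19080) = -31965/((1/2)*1*(-78) + 19080) = -31965/(-39 + 19080) = -31965/19041 = -31965*1/19041 = -10655/6347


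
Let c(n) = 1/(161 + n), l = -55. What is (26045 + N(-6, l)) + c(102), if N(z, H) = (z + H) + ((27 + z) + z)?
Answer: 6837738/263 ≈ 25999.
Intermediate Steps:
N(z, H) = 27 + H + 3*z (N(z, H) = (H + z) + (27 + 2*z) = 27 + H + 3*z)
(26045 + N(-6, l)) + c(102) = (26045 + (27 - 55 + 3*(-6))) + 1/(161 + 102) = (26045 + (27 - 55 - 18)) + 1/263 = (26045 - 46) + 1/263 = 25999 + 1/263 = 6837738/263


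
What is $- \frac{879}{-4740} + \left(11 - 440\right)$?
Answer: $- \frac{677527}{1580} \approx -428.81$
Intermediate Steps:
$- \frac{879}{-4740} + \left(11 - 440\right) = \left(-879\right) \left(- \frac{1}{4740}\right) + \left(11 - 440\right) = \frac{293}{1580} - 429 = - \frac{677527}{1580}$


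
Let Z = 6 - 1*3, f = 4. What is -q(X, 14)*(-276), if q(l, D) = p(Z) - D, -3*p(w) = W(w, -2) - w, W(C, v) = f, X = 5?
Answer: -3956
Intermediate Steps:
W(C, v) = 4
Z = 3 (Z = 6 - 3 = 3)
p(w) = -4/3 + w/3 (p(w) = -(4 - w)/3 = -4/3 + w/3)
q(l, D) = -1/3 - D (q(l, D) = (-4/3 + (1/3)*3) - D = (-4/3 + 1) - D = -1/3 - D)
-q(X, 14)*(-276) = -(-1/3 - 1*14)*(-276) = -(-1/3 - 14)*(-276) = -(-43)*(-276)/3 = -1*3956 = -3956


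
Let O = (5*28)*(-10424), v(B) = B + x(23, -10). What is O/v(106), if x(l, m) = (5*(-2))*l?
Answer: 364840/31 ≈ 11769.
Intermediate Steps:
x(l, m) = -10*l
v(B) = -230 + B (v(B) = B - 10*23 = B - 230 = -230 + B)
O = -1459360 (O = 140*(-10424) = -1459360)
O/v(106) = -1459360/(-230 + 106) = -1459360/(-124) = -1459360*(-1/124) = 364840/31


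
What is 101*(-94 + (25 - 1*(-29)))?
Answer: -4040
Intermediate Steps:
101*(-94 + (25 - 1*(-29))) = 101*(-94 + (25 + 29)) = 101*(-94 + 54) = 101*(-40) = -4040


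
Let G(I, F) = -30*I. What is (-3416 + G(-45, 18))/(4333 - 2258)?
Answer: -2066/2075 ≈ -0.99566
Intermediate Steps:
(-3416 + G(-45, 18))/(4333 - 2258) = (-3416 - 30*(-45))/(4333 - 2258) = (-3416 + 1350)/2075 = -2066*1/2075 = -2066/2075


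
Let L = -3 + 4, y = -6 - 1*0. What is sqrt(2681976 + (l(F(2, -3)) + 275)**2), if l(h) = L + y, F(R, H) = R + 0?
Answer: 2*sqrt(688719) ≈ 1659.8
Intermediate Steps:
y = -6 (y = -6 + 0 = -6)
L = 1
F(R, H) = R
l(h) = -5 (l(h) = 1 - 6 = -5)
sqrt(2681976 + (l(F(2, -3)) + 275)**2) = sqrt(2681976 + (-5 + 275)**2) = sqrt(2681976 + 270**2) = sqrt(2681976 + 72900) = sqrt(2754876) = 2*sqrt(688719)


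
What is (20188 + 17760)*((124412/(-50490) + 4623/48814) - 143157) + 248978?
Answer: -3347175935212939196/616154715 ≈ -5.4324e+9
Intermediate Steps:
(20188 + 17760)*((124412/(-50490) + 4623/48814) - 143157) + 248978 = 37948*((124412*(-1/50490) + 4623*(1/48814)) - 143157) + 248978 = 37948*((-62206/25245 + 4623/48814) - 143157) + 248978 = 37948*(-2919816049/1232309430 - 143157) + 248978 = 37948*(-176416640886559/1232309430) + 248978 = -3347329344181570466/616154715 + 248978 = -3347175935212939196/616154715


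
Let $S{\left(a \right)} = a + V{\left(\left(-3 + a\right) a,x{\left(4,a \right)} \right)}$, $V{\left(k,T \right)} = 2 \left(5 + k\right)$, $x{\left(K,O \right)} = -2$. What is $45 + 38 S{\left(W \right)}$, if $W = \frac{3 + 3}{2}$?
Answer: $539$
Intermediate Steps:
$W = 3$ ($W = 6 \cdot \frac{1}{2} = 3$)
$V{\left(k,T \right)} = 10 + 2 k$
$S{\left(a \right)} = 10 + a + 2 a \left(-3 + a\right)$ ($S{\left(a \right)} = a + \left(10 + 2 \left(-3 + a\right) a\right) = a + \left(10 + 2 a \left(-3 + a\right)\right) = 10 + a + 2 a \left(-3 + a\right)$)
$45 + 38 S{\left(W \right)} = 45 + 38 \left(10 + 3 + 2 \cdot 3 \left(-3 + 3\right)\right) = 45 + 38 \left(10 + 3 + 2 \cdot 3 \cdot 0\right) = 45 + 38 \left(10 + 3 + 0\right) = 45 + 38 \cdot 13 = 45 + 494 = 539$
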